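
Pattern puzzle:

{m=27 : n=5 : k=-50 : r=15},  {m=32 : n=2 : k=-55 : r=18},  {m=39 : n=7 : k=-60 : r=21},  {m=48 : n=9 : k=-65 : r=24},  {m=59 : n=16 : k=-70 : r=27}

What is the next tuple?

{m=72 : n=25 : k=-75 : r=30}

For the m, differences are 5, 7, 9, … (increasing by 2 each time): 27, 32, 39, 48, 59 → 72.
N goes 5, 2, 7, 9, 16 → 25 (each term is the sum of the two before it).
For the k, −5 each step: -50, -55, -60, -65, -70 → -75.
For the r, +3 each step: 15, 18, 21, 24, 27 → 30.
Combining the parts gives {m=72 : n=25 : k=-75 : r=30}.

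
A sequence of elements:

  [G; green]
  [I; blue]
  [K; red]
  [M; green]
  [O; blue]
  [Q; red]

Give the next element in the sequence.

Letter: letters move forward 2 places in the alphabet; G, I, K, M, O, Q → S.
Colour — repeats green → blue → red: green, blue, red, green, blue, red → green.
Combining the parts gives [S; green].

[S; green]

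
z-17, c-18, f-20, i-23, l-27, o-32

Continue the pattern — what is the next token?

For the letter, letters move forward 3 places in the alphabet, wrapping Z→A: z, c, f, i, l, o → r.
Second component: differences are 1, 2, 3, … (increasing by 1 each time); 17, 18, 20, 23, 27, 32 → 38.
Combining the parts gives r-38.

r-38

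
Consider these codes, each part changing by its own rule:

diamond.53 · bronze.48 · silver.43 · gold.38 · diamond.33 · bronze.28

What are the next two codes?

silver.23 then gold.18

Rank: repeats diamond → bronze → silver → gold; diamond, bronze, silver, gold, diamond, bronze → silver → gold.
For the second component, −5 each step: 53, 48, 43, 38, 33, 28 → 23 → 18.
Putting the parts together: silver.23 and then gold.18.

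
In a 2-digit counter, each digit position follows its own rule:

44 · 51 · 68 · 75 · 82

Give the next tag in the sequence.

99

First digit: 4, 5, 6, 7, 8 → 9 (+1 each step, mod 10).
Second digit: −3 each step, mod 10, so 4, 1, 8, 5, 2 → 9.
So the next tag is 99.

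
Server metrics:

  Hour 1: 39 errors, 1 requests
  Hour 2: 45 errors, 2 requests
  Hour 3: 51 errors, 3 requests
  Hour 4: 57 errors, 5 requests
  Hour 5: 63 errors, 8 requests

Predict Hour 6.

Errors: 39, 45, 51, 57, 63 → 69 (+6 each step).
Requests: each term is the sum of the two before it, so 1, 2, 3, 5, 8 → 13.
Putting it together: 69 errors, 13 requests.

69 errors, 13 requests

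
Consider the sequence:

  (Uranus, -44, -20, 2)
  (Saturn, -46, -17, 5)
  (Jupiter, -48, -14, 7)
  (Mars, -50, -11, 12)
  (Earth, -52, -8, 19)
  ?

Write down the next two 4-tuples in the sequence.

(Venus, -54, -5, 31), (Mercury, -56, -2, 50)

Planet: Uranus, Saturn, Jupiter, Mars, Earth → Venus → Mercury (runs backward through the planets Mercury→Neptune).
Second entry — −2 each step: -44, -46, -48, -50, -52 → -54 → -56.
For the third entry, +3 each step: -20, -17, -14, -11, -8 → -5 → -2.
Fourth entry goes 2, 5, 7, 12, 19 → 31 → 50 (each term is the sum of the two before it).
So the next two 4-tuples are (Venus, -54, -5, 31) and (Mercury, -56, -2, 50).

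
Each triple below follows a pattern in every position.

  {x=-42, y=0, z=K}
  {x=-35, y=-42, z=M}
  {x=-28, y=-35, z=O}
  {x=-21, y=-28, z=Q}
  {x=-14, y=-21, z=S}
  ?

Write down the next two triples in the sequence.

X: +7 each step; -42, -35, -28, -21, -14 → -7 → 0.
Y: always the previous value of the x; 0, -42, -35, -28, -21 → -14 → -7.
Z goes K, M, O, Q, S → U → W (letters move forward 2 places in the alphabet).
Putting the parts together: {x=-7, y=-14, z=U} and then {x=0, y=-7, z=W}.

{x=-7, y=-14, z=U}, {x=0, y=-7, z=W}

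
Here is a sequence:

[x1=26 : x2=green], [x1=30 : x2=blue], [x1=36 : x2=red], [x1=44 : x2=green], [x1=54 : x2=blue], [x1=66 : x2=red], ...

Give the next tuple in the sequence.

[x1=80 : x2=green]

X1 goes 26, 30, 36, 44, 54, 66 → 80 (differences are 4, 6, 8, … (increasing by 2 each time)).
X2: repeats green → blue → red, so green, blue, red, green, blue, red → green.
So the next tuple is [x1=80 : x2=green].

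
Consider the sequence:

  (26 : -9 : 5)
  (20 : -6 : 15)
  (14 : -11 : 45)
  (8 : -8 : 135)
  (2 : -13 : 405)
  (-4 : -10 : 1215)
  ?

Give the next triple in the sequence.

First slot goes 26, 20, 14, 8, 2, -4 → -10 (−6 each step).
Second slot goes -9, -6, -11, -8, -13, -10 → -15 (alternating steps +3, −5, +3, −5, …).
Third slot goes 5, 15, 45, 135, 405, 1215 → 3645 (×3 each step).
Combining the parts gives (-10 : -15 : 3645).

(-10 : -15 : 3645)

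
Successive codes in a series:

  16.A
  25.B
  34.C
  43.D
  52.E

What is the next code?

61.F

First component goes 16, 25, 34, 43, 52 → 61 (+9 each step).
Letter: A, B, C, D, E → F (letters move forward 1 place in the alphabet).
Putting it together: 61.F.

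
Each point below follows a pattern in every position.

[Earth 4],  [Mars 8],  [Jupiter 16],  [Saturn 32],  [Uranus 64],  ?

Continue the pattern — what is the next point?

[Neptune 128]

Planet goes Earth, Mars, Jupiter, Saturn, Uranus → Neptune (runs through the planets Mercury→Neptune).
Second entry: ×2 each step; 4, 8, 16, 32, 64 → 128.
So the next point is [Neptune 128].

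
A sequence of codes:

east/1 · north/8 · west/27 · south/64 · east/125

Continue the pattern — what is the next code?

Direction: repeats east → north → west → south, so east, north, west, south, east → north.
Second component: 1, 8, 27, 64, 125 → 216 (perfect cubes: 1³, 2³, 3³, …).
So the next code is north/216.

north/216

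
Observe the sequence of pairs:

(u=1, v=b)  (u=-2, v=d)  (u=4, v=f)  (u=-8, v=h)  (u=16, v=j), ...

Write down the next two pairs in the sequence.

(u=-32, v=l), (u=64, v=n)

U: ×(-2) each step, so 1, -2, 4, -8, 16 → -32 → 64.
V: b, d, f, h, j → l → n (letters move forward 2 places in the alphabet).
So the next two pairs are (u=-32, v=l) and (u=64, v=n).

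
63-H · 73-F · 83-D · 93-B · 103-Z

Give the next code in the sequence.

For the first component, +10 each step: 63, 73, 83, 93, 103 → 113.
Letter: letters move back 2 places in the alphabet, wrapping A→Z; H, F, D, B, Z → X.
Putting it together: 113-X.

113-X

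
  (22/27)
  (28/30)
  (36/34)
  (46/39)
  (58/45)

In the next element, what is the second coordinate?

Second coordinate goes 27, 30, 34, 39, 45 → 52 (differences are 3, 4, 5, … (increasing by 1 each time)).

52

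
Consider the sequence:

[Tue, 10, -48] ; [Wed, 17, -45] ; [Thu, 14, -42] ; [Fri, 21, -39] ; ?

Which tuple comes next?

[Sat, 18, -36]

Day: runs through the weekdays Mon→Sun, so Tue, Wed, Thu, Fri → Sat.
Second entry: alternating steps +7, −3, +7, −3, …, so 10, 17, 14, 21 → 18.
Third entry — +3 each step: -48, -45, -42, -39 → -36.
So the next tuple is [Sat, 18, -36].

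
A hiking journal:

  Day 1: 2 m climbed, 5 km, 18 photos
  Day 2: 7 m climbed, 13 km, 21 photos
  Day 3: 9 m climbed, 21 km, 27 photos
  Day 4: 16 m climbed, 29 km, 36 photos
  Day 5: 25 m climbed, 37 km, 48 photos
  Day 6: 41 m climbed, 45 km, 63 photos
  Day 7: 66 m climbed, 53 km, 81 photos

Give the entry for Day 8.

107 m climbed, 61 km, 102 photos

M climbed — each term is the sum of the two before it: 2, 7, 9, 16, 25, 41, 66 → 107.
Km: +8 each step; 5, 13, 21, 29, 37, 45, 53 → 61.
For the photos, differences are 3, 6, 9, … (increasing by 3 each time): 18, 21, 27, 36, 48, 63, 81 → 102.
So the next record is 107 m climbed, 61 km, 102 photos.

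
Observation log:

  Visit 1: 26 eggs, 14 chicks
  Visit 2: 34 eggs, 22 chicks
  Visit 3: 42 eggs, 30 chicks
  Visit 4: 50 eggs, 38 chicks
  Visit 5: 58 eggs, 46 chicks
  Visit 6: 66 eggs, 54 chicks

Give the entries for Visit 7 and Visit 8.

74 eggs, 62 chicks; 82 eggs, 70 chicks

Eggs goes 26, 34, 42, 50, 58, 66 → 74 → 82 (+8 each step).
Chicks: 14, 22, 30, 38, 46, 54 → 62 → 70 (always 12 less than the eggs).
Putting the parts together: 74 eggs, 62 chicks and then 82 eggs, 70 chicks.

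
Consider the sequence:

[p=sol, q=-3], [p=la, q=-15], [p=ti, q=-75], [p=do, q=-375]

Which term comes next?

P: runs through the solfège scale do→ti, so sol, la, ti, do → re.
Q: ×5 each step; -3, -15, -75, -375 → -1875.
So the next term is [p=re, q=-1875].

[p=re, q=-1875]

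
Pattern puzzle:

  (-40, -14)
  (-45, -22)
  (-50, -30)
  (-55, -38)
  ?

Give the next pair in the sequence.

First coordinate: -40, -45, -50, -55 → -60 (−5 each step).
Second coordinate: −8 each step, so -14, -22, -30, -38 → -46.
So the next pair is (-60, -46).

(-60, -46)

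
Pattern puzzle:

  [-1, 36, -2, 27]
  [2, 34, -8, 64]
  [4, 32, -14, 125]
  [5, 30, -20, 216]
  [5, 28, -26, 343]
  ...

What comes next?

First slot: differences are 3, 2, 1, … (decreasing by 1 each time); -1, 2, 4, 5, 5 → 4.
Second slot: −2 each step; 36, 34, 32, 30, 28 → 26.
Third slot goes -2, -8, -14, -20, -26 → -32 (−6 each step).
Fourth slot: perfect cubes: 3³, 4³, 5³, …; 27, 64, 125, 216, 343 → 512.
Combining the parts gives [4, 26, -32, 512].

[4, 26, -32, 512]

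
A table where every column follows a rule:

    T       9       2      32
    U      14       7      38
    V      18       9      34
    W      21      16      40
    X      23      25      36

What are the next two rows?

Y  24  41  42; Z  24  66  38

Letter — letters move forward 1 place in the alphabet: T, U, V, W, X → Y → Z.
Second component: differences are 5, 4, 3, … (decreasing by 1 each time); 9, 14, 18, 21, 23 → 24 → 24.
Third component: 2, 7, 9, 16, 25 → 41 → 66 (each term is the sum of the two before it).
Fourth component goes 32, 38, 34, 40, 36 → 42 → 38 (alternating steps +6, −4, +6, −4, …).
So the next two rows are Y  24  41  42 and Z  24  66  38.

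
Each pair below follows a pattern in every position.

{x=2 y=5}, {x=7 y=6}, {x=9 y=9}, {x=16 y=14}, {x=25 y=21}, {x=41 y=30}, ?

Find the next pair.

For the x, each term is the sum of the two before it: 2, 7, 9, 16, 25, 41 → 66.
For the y, differences are 1, 3, 5, … (increasing by 2 each time): 5, 6, 9, 14, 21, 30 → 41.
Putting it together: {x=66 y=41}.

{x=66 y=41}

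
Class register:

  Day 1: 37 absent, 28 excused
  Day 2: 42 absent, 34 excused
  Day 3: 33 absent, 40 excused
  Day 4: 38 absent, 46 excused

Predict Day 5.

Absent: 37, 42, 33, 38 → 29 (alternating steps +5, −9, +5, −9, …).
Excused — +6 each step: 28, 34, 40, 46 → 52.
Combining the parts gives 29 absent, 52 excused.

29 absent, 52 excused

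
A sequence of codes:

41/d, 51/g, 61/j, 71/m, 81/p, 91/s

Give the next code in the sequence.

First component: +10 each step, so 41, 51, 61, 71, 81, 91 → 101.
Letter: letters move forward 3 places in the alphabet, so d, g, j, m, p, s → v.
Putting it together: 101/v.

101/v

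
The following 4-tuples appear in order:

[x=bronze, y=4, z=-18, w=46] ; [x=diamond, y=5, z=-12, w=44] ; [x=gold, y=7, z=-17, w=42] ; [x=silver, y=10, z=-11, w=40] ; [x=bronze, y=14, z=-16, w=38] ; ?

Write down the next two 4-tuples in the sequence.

X: repeats bronze → diamond → gold → silver; bronze, diamond, gold, silver, bronze → diamond → gold.
Y: 4, 5, 7, 10, 14 → 19 → 25 (differences are 1, 2, 3, … (increasing by 1 each time)).
Z: alternating steps +6, −5, +6, −5, …; -18, -12, -17, -11, -16 → -10 → -15.
W: −2 each step, so 46, 44, 42, 40, 38 → 36 → 34.
So the next two 4-tuples are [x=diamond, y=19, z=-10, w=36] and [x=gold, y=25, z=-15, w=34].

[x=diamond, y=19, z=-10, w=36], [x=gold, y=25, z=-15, w=34]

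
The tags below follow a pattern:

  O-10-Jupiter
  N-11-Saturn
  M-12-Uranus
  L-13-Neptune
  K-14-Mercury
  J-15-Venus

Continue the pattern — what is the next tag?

I-16-Earth

Letter: letters move back 1 place in the alphabet; O, N, M, L, K, J → I.
For the second component, +1 each step: 10, 11, 12, 13, 14, 15 → 16.
Planet: runs through the planets Mercury→Neptune, so Jupiter, Saturn, Uranus, Neptune, Mercury, Venus → Earth.
Combining the parts gives I-16-Earth.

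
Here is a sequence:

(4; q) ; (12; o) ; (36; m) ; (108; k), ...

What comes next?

First component: ×3 each step; 4, 12, 36, 108 → 324.
Letter: letters move back 2 places in the alphabet; q, o, m, k → i.
Putting it together: (324; i).

(324; i)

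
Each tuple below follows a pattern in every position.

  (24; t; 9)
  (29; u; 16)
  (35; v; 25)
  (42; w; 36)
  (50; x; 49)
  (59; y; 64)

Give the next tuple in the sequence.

First value: differences are 5, 6, 7, … (increasing by 1 each time), so 24, 29, 35, 42, 50, 59 → 69.
Letter — letters move forward 1 place in the alphabet: t, u, v, w, x, y → z.
Third value: 9, 16, 25, 36, 49, 64 → 81 (perfect squares: 3², 4², 5², …).
Combining the parts gives (69; z; 81).

(69; z; 81)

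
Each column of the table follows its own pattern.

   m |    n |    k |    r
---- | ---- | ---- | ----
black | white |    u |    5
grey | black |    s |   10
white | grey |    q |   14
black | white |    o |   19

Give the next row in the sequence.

Column m goes black, grey, white, black → grey (repeats black → grey → white).
For the column n, repeats white → black → grey: white, black, grey, white → black.
For the column k, letters move back 2 places in the alphabet: u, s, q, o → m.
Column r: 5, 10, 14, 19 → 23 (alternating steps +5, +4, +5, +4, …).
Putting it together: grey  black  m  23.

grey  black  m  23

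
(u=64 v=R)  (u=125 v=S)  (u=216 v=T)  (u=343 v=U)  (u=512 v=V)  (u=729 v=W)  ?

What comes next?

(u=1000 v=X)

U — perfect cubes: 4³, 5³, 6³, …: 64, 125, 216, 343, 512, 729 → 1000.
For the v, letters move forward 1 place in the alphabet: R, S, T, U, V, W → X.
Combining the parts gives (u=1000 v=X).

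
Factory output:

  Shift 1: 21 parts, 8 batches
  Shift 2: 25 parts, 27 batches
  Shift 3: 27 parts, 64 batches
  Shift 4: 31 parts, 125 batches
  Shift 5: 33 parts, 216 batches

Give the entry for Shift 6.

Parts — alternating steps +4, +2, +4, +2, …: 21, 25, 27, 31, 33 → 37.
Batches goes 8, 27, 64, 125, 216 → 343 (perfect cubes: 2³, 3³, 4³, …).
Combining the parts gives 37 parts, 343 batches.

37 parts, 343 batches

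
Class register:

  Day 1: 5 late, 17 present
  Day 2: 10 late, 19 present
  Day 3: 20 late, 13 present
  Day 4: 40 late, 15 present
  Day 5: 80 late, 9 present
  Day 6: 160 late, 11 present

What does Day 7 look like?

Late: ×2 each step, so 5, 10, 20, 40, 80, 160 → 320.
Present: 17, 19, 13, 15, 9, 11 → 5 (alternating steps +2, −6, +2, −6, …).
Putting it together: 320 late, 5 present.

320 late, 5 present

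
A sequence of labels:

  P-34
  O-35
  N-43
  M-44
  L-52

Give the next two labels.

K-53, J-61

Letter goes P, O, N, M, L → K → J (letters move back 1 place in the alphabet).
For the second component, alternating steps +1, +8, +1, +8, …: 34, 35, 43, 44, 52 → 53 → 61.
So the next two labels are K-53 and J-61.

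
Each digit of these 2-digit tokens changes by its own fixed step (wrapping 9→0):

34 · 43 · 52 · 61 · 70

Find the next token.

First digit: +1 each step, mod 10; 3, 4, 5, 6, 7 → 8.
Second digit goes 4, 3, 2, 1, 0 → 9 (−1 each step, mod 10).
Combining the parts gives 89.

89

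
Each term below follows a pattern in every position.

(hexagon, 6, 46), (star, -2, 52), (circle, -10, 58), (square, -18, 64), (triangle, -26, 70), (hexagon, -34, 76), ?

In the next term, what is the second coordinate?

-42

Shape: repeats hexagon → star → circle → square → triangle, so hexagon, star, circle, square, triangle, hexagon → star.
Second coordinate: −8 each step; 6, -2, -10, -18, -26, -34 → -42.
For the third coordinate, +6 each step: 46, 52, 58, 64, 70, 76 → 82.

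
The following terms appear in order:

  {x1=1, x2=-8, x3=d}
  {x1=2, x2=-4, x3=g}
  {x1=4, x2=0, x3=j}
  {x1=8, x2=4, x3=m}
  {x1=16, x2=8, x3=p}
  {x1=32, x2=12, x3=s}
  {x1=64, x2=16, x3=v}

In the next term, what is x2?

20

For the x1, ×2 each step: 1, 2, 4, 8, 16, 32, 64 → 128.
X2: +4 each step; -8, -4, 0, 4, 8, 12, 16 → 20.
X3: letters move forward 3 places in the alphabet; d, g, j, m, p, s, v → y.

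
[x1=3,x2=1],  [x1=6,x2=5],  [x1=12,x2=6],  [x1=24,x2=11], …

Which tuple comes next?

[x1=48,x2=17]

X1: ×2 each step; 3, 6, 12, 24 → 48.
X2 — each term is the sum of the two before it: 1, 5, 6, 11 → 17.
Putting it together: [x1=48,x2=17].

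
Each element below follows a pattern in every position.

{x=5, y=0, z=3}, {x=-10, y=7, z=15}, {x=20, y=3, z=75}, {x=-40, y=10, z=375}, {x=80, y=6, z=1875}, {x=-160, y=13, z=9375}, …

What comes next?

{x=320, y=9, z=46875}

X: ×(-2) each step, so 5, -10, 20, -40, 80, -160 → 320.
Y: alternating steps +7, −4, +7, −4, …, so 0, 7, 3, 10, 6, 13 → 9.
For the z, ×5 each step: 3, 15, 75, 375, 1875, 9375 → 46875.
Combining the parts gives {x=320, y=9, z=46875}.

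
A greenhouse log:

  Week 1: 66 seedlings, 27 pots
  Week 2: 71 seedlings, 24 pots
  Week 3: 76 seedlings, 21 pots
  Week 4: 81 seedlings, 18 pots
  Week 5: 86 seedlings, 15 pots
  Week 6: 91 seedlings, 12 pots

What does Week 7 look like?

For the seedlings, +5 each step: 66, 71, 76, 81, 86, 91 → 96.
Pots — −3 each step: 27, 24, 21, 18, 15, 12 → 9.
Putting it together: 96 seedlings, 9 pots.

96 seedlings, 9 pots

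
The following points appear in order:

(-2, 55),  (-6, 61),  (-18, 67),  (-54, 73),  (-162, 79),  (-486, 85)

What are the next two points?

(-1458, 91), (-4374, 97)

First part: -2, -6, -18, -54, -162, -486 → -1458 → -4374 (×3 each step).
Second part: +6 each step, so 55, 61, 67, 73, 79, 85 → 91 → 97.
So the next two points are (-1458, 91) and (-4374, 97).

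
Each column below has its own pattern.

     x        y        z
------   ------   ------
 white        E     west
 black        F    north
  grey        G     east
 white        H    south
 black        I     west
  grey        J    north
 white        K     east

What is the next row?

Column x goes white, black, grey, white, black, grey, white → black (repeats white → black → grey).
For the column y, letters move forward 1 place in the alphabet: E, F, G, H, I, J, K → L.
Column z — repeats west → north → east → south: west, north, east, south, west, north, east → south.
So the next row is black  L  south.

black  L  south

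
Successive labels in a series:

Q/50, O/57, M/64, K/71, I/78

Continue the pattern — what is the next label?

G/85

For the letter, letters move back 2 places in the alphabet: Q, O, M, K, I → G.
Second component goes 50, 57, 64, 71, 78 → 85 (+7 each step).
Combining the parts gives G/85.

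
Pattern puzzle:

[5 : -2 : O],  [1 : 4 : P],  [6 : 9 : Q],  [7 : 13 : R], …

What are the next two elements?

For the first value, each term is the sum of the two before it: 5, 1, 6, 7 → 13 → 20.
Second value: differences are 6, 5, 4, … (decreasing by 1 each time), so -2, 4, 9, 13 → 16 → 18.
Letter: O, P, Q, R → S → T (letters move forward 1 place in the alphabet).
Putting the parts together: [13 : 16 : S] and then [20 : 18 : T].

[13 : 16 : S], [20 : 18 : T]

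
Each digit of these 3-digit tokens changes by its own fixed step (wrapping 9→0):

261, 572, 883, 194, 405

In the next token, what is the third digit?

6

Third digit goes 1, 2, 3, 4, 5 → 6 (+1 each step, mod 10).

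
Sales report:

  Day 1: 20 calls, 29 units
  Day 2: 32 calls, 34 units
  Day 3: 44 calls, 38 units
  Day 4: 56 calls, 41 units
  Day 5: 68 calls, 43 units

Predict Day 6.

Calls: 20, 32, 44, 56, 68 → 80 (+12 each step).
For the units, differences are 5, 4, 3, … (decreasing by 1 each time): 29, 34, 38, 41, 43 → 44.
So the next line is 80 calls, 44 units.

80 calls, 44 units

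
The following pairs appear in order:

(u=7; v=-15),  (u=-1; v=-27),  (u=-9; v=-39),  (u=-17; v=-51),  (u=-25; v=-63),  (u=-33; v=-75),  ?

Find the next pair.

(u=-41; v=-87)

U: −8 each step; 7, -1, -9, -17, -25, -33 → -41.
V: −12 each step, so -15, -27, -39, -51, -63, -75 → -87.
Combining the parts gives (u=-41; v=-87).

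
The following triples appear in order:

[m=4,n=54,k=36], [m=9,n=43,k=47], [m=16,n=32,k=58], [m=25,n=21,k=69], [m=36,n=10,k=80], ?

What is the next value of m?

49

M goes 4, 9, 16, 25, 36 → 49 (perfect squares: 2², 3², 4², …).
N — −11 each step: 54, 43, 32, 21, 10 → -1.
For the k, together with the n always sums to 90: 36, 47, 58, 69, 80 → 91.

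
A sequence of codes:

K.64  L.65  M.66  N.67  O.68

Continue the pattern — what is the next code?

Letter — letters move forward 1 place in the alphabet: K, L, M, N, O → P.
Second component: 64, 65, 66, 67, 68 → 69 (+1 each step).
So the next code is P.69.

P.69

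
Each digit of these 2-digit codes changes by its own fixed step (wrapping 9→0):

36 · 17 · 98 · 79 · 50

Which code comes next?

First digit goes 3, 1, 9, 7, 5 → 3 (−2 each step, mod 10).
Second digit — +1 each step, mod 10: 6, 7, 8, 9, 0 → 1.
Combining the parts gives 31.

31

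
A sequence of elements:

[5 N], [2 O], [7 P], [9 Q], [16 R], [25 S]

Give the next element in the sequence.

[41 T]

First component — each term is the sum of the two before it: 5, 2, 7, 9, 16, 25 → 41.
Letter: N, O, P, Q, R, S → T (letters move forward 1 place in the alphabet).
Putting it together: [41 T].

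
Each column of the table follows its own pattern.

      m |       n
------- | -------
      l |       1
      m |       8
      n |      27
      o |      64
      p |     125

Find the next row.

q  216

Column m goes l, m, n, o, p → q (letters move forward 1 place in the alphabet).
For the column n, perfect cubes: 1³, 2³, 3³, …: 1, 8, 27, 64, 125 → 216.
Combining the parts gives q  216.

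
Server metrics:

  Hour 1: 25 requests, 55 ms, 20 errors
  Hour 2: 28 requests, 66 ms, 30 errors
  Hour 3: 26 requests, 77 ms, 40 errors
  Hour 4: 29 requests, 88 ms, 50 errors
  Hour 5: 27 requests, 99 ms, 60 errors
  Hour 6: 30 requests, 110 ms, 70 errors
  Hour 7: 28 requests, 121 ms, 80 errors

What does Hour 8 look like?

31 requests, 132 ms, 90 errors

Requests — alternating steps +3, −2, +3, −2, …: 25, 28, 26, 29, 27, 30, 28 → 31.
Ms goes 55, 66, 77, 88, 99, 110, 121 → 132 (+11 each step).
Errors goes 20, 30, 40, 50, 60, 70, 80 → 90 (+10 each step).
Putting it together: 31 requests, 132 ms, 90 errors.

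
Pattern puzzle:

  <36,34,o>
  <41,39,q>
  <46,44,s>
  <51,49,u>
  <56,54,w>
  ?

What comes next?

For the first coordinate, +5 each step: 36, 41, 46, 51, 56 → 61.
Second coordinate: always 2 less than the first coordinate, so 34, 39, 44, 49, 54 → 59.
Letter: o, q, s, u, w → y (letters move forward 2 places in the alphabet).
So the next term is <61,59,y>.

<61,59,y>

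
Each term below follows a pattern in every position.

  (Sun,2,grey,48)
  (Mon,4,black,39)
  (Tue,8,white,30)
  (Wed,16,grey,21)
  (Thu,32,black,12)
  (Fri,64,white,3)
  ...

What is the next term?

Day goes Sun, Mon, Tue, Wed, Thu, Fri → Sat (runs through the weekdays Mon→Sun).
Second component — ×2 each step: 2, 4, 8, 16, 32, 64 → 128.
Shade: grey, black, white, grey, black, white → grey (repeats grey → black → white).
Fourth component goes 48, 39, 30, 21, 12, 3 → -6 (−9 each step).
Putting it together: (Sat,128,grey,-6).

(Sat,128,grey,-6)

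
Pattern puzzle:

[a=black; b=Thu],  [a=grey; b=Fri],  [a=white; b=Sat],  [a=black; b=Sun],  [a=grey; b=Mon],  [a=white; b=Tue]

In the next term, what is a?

black

A goes black, grey, white, black, grey, white → black (repeats black → grey → white).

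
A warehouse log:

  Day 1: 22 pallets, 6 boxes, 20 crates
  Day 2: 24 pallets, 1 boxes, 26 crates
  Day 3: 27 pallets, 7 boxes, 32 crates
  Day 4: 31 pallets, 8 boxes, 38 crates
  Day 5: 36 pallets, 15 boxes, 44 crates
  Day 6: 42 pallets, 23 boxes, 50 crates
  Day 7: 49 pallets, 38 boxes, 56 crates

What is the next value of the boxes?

Pallets — differences are 2, 3, 4, … (increasing by 1 each time): 22, 24, 27, 31, 36, 42, 49 → 57.
Boxes goes 6, 1, 7, 8, 15, 23, 38 → 61 (each term is the sum of the two before it).
Crates: +6 each step, so 20, 26, 32, 38, 44, 50, 56 → 62.

61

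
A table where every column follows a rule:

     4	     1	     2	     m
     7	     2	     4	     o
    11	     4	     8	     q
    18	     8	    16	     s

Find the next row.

29  16  32  u

First component goes 4, 7, 11, 18 → 29 (each term is the sum of the two before it).
Second component — ×2 each step: 1, 2, 4, 8 → 16.
Third component — ×2 each step: 2, 4, 8, 16 → 32.
For the letter, letters move forward 2 places in the alphabet: m, o, q, s → u.
Combining the parts gives 29  16  32  u.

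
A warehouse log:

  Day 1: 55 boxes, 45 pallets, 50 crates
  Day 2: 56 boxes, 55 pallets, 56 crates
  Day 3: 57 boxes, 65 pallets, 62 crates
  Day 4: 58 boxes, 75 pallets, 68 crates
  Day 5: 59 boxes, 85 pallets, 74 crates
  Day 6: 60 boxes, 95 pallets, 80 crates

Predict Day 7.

61 boxes, 105 pallets, 86 crates

Boxes: +1 each step, so 55, 56, 57, 58, 59, 60 → 61.
Pallets: +10 each step, so 45, 55, 65, 75, 85, 95 → 105.
Crates goes 50, 56, 62, 68, 74, 80 → 86 (+6 each step).
Putting it together: 61 boxes, 105 pallets, 86 crates.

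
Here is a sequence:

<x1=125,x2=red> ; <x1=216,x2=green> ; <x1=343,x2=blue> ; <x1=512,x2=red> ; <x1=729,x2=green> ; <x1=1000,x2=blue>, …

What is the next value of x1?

1331

X1: 125, 216, 343, 512, 729, 1000 → 1331 (perfect cubes: 5³, 6³, 7³, …).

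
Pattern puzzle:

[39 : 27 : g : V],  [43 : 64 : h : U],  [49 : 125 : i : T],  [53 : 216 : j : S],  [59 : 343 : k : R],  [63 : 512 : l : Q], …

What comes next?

[69 : 729 : m : P]

First part: alternating steps +4, +6, +4, +6, …; 39, 43, 49, 53, 59, 63 → 69.
Second part: perfect cubes: 3³, 4³, 5³, …; 27, 64, 125, 216, 343, 512 → 729.
First letter: letters move forward 1 place in the alphabet; g, h, i, j, k, l → m.
For the second letter, letters move back 1 place in the alphabet: V, U, T, S, R, Q → P.
Combining the parts gives [69 : 729 : m : P].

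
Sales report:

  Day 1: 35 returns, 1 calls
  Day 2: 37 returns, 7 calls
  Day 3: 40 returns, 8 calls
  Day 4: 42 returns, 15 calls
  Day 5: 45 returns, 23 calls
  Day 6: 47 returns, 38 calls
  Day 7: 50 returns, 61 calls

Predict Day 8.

Returns: 35, 37, 40, 42, 45, 47, 50 → 52 (alternating steps +2, +3, +2, +3, …).
Calls: each term is the sum of the two before it; 1, 7, 8, 15, 23, 38, 61 → 99.
So the next record is 52 returns, 99 calls.

52 returns, 99 calls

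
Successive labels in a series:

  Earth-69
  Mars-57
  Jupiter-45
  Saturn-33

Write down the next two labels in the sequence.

Planet: runs through the planets Mercury→Neptune; Earth, Mars, Jupiter, Saturn → Uranus → Neptune.
Second component: −12 each step; 69, 57, 45, 33 → 21 → 9.
Putting the parts together: Uranus-21 and then Neptune-9.

Uranus-21 then Neptune-9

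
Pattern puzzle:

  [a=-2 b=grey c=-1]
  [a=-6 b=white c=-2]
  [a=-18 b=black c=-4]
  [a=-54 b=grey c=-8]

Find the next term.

[a=-162 b=white c=-16]

A: ×3 each step, so -2, -6, -18, -54 → -162.
B: grey, white, black, grey → white (repeats grey → white → black).
C: -1, -2, -4, -8 → -16 (×2 each step).
Putting it together: [a=-162 b=white c=-16].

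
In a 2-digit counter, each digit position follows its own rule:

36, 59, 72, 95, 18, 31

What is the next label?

54

First digit — +2 each step, mod 10: 3, 5, 7, 9, 1, 3 → 5.
For the second digit, +3 each step, mod 10: 6, 9, 2, 5, 8, 1 → 4.
So the next label is 54.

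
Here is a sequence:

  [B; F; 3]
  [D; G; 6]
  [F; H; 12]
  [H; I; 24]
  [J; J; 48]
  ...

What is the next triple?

[L; K; 96]

First letter goes B, D, F, H, J → L (letters move forward 2 places in the alphabet).
Second letter — letters move forward 1 place in the alphabet: F, G, H, I, J → K.
Third slot — ×2 each step: 3, 6, 12, 24, 48 → 96.
Putting it together: [L; K; 96].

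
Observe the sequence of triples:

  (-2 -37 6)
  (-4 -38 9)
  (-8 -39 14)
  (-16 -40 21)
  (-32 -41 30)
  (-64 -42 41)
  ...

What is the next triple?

First component — ×2 each step: -2, -4, -8, -16, -32, -64 → -128.
Second component: −1 each step; -37, -38, -39, -40, -41, -42 → -43.
Third component: differences are 3, 5, 7, … (increasing by 2 each time); 6, 9, 14, 21, 30, 41 → 54.
Combining the parts gives (-128 -43 54).

(-128 -43 54)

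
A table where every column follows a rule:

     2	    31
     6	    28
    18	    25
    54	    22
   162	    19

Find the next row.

First component — ×3 each step: 2, 6, 18, 54, 162 → 486.
Second component goes 31, 28, 25, 22, 19 → 16 (−3 each step).
Putting it together: 486  16.

486  16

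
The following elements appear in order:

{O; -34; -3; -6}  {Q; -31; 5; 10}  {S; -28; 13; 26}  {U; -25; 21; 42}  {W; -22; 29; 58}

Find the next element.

Letter — letters move forward 2 places in the alphabet: O, Q, S, U, W → Y.
Second component: +3 each step, so -34, -31, -28, -25, -22 → -19.
Third component: +8 each step; -3, 5, 13, 21, 29 → 37.
Fourth component: always 2 × the third component, so -6, 10, 26, 42, 58 → 74.
Combining the parts gives {Y; -19; 37; 74}.

{Y; -19; 37; 74}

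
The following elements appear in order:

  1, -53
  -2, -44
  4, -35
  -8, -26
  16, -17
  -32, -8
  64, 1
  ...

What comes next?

-128, 10

For the first entry, ×(-2) each step: 1, -2, 4, -8, 16, -32, 64 → -128.
Second entry: +9 each step, so -53, -44, -35, -26, -17, -8, 1 → 10.
Putting it together: -128, 10.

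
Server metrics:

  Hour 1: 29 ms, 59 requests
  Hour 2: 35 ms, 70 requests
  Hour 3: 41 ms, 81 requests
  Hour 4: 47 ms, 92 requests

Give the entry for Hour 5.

53 ms, 103 requests

For the ms, +6 each step: 29, 35, 41, 47 → 53.
Requests: 59, 70, 81, 92 → 103 (+11 each step).
Putting it together: 53 ms, 103 requests.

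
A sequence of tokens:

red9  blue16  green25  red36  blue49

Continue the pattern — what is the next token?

green64

Colour — repeats red → blue → green: red, blue, green, red, blue → green.
Second component goes 9, 16, 25, 36, 49 → 64 (perfect squares: 3², 4², 5², …).
So the next token is green64.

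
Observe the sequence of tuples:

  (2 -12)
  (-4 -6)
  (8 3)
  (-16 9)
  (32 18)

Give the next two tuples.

First entry: 2, -4, 8, -16, 32 → -64 → 128 (×(-2) each step).
For the second entry, alternating steps +6, +9, +6, +9, …: -12, -6, 3, 9, 18 → 24 → 33.
Putting the parts together: (-64 24) and then (128 33).

(-64 24), (128 33)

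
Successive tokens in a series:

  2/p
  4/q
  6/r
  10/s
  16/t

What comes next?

26/u

First component: 2, 4, 6, 10, 16 → 26 (each term is the sum of the two before it).
Letter — letters move forward 1 place in the alphabet: p, q, r, s, t → u.
So the next token is 26/u.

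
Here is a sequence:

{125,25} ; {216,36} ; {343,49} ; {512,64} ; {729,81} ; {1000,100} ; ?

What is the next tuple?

{1331,121}

First coordinate — perfect cubes: 5³, 6³, 7³, …: 125, 216, 343, 512, 729, 1000 → 1331.
Second coordinate goes 25, 36, 49, 64, 81, 100 → 121 (perfect squares: 5², 6², 7², …).
Putting it together: {1331,121}.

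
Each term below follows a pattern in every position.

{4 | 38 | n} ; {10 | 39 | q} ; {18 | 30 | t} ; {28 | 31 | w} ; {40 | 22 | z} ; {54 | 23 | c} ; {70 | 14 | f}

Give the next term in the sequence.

First value: differences are 6, 8, 10, … (increasing by 2 each time), so 4, 10, 18, 28, 40, 54, 70 → 88.
Second value: alternating steps +1, −9, +1, −9, …; 38, 39, 30, 31, 22, 23, 14 → 15.
Letter goes n, q, t, w, z, c, f → i (letters move forward 3 places in the alphabet, wrapping Z→A).
Combining the parts gives {88 | 15 | i}.

{88 | 15 | i}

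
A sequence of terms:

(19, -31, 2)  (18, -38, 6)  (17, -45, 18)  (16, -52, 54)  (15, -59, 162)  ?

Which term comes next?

(14, -66, 486)

First value: −1 each step, so 19, 18, 17, 16, 15 → 14.
Second value: -31, -38, -45, -52, -59 → -66 (−7 each step).
Third value — ×3 each step: 2, 6, 18, 54, 162 → 486.
So the next term is (14, -66, 486).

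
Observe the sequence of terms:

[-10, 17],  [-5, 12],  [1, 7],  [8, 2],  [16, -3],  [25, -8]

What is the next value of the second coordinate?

First coordinate: differences are 5, 6, 7, … (increasing by 1 each time); -10, -5, 1, 8, 16, 25 → 35.
Second coordinate: −5 each step, so 17, 12, 7, 2, -3, -8 → -13.

-13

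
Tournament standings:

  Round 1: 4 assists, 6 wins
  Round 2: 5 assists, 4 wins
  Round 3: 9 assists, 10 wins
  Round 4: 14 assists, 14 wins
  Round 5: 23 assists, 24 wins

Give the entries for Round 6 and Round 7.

37 assists, 38 wins; 60 assists, 62 wins

Assists: each term is the sum of the two before it; 4, 5, 9, 14, 23 → 37 → 60.
Wins: each term is the sum of the two before it, so 6, 4, 10, 14, 24 → 38 → 62.
Putting the parts together: 37 assists, 38 wins and then 60 assists, 62 wins.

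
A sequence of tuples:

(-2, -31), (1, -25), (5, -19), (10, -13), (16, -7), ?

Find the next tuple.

(23, -1)

For the first coordinate, differences are 3, 4, 5, … (increasing by 1 each time): -2, 1, 5, 10, 16 → 23.
Second coordinate: +6 each step, so -31, -25, -19, -13, -7 → -1.
Combining the parts gives (23, -1).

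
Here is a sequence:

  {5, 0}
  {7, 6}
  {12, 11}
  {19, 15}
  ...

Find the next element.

{31, 18}

First part goes 5, 7, 12, 19 → 31 (each term is the sum of the two before it).
Second part: 0, 6, 11, 15 → 18 (differences are 6, 5, 4, … (decreasing by 1 each time)).
So the next element is {31, 18}.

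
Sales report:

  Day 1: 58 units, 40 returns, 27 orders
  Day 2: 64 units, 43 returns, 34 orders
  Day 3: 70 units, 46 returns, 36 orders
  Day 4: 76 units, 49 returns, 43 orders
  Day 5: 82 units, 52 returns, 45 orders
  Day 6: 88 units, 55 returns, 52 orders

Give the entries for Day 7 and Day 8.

94 units, 58 returns, 54 orders; 100 units, 61 returns, 61 orders

Units: +6 each step; 58, 64, 70, 76, 82, 88 → 94 → 100.
Returns goes 40, 43, 46, 49, 52, 55 → 58 → 61 (+3 each step).
For the orders, alternating steps +7, +2, +7, +2, …: 27, 34, 36, 43, 45, 52 → 54 → 61.
Putting the parts together: 94 units, 58 returns, 54 orders and then 100 units, 61 returns, 61 orders.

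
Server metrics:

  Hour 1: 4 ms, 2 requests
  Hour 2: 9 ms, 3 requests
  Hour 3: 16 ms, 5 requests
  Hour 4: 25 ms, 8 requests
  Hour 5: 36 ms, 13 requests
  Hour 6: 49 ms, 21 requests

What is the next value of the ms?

64

Ms: perfect squares: 2², 3², 4², …, so 4, 9, 16, 25, 36, 49 → 64.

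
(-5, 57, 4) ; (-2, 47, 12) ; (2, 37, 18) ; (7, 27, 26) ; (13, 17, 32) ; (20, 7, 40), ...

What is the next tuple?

(28, -3, 46)

First part: -5, -2, 2, 7, 13, 20 → 28 (differences are 3, 4, 5, … (increasing by 1 each time)).
For the second part, −10 each step: 57, 47, 37, 27, 17, 7 → -3.
Third part: 4, 12, 18, 26, 32, 40 → 46 (alternating steps +8, +6, +8, +6, …).
So the next tuple is (28, -3, 46).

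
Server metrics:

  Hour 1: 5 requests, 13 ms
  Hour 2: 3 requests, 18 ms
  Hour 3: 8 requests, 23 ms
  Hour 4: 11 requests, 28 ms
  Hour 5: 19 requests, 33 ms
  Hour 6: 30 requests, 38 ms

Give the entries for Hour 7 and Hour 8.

49 requests, 43 ms; 79 requests, 48 ms

Requests: each term is the sum of the two before it; 5, 3, 8, 11, 19, 30 → 49 → 79.
Ms: +5 each step, so 13, 18, 23, 28, 33, 38 → 43 → 48.
Putting the parts together: 49 requests, 43 ms and then 79 requests, 48 ms.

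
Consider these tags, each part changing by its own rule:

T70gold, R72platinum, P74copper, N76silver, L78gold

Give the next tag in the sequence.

Letter — letters move back 2 places in the alphabet: T, R, P, N, L → J.
Second component goes 70, 72, 74, 76, 78 → 80 (+2 each step).
Metal: repeats gold → platinum → copper → silver; gold, platinum, copper, silver, gold → platinum.
So the next tag is J80platinum.

J80platinum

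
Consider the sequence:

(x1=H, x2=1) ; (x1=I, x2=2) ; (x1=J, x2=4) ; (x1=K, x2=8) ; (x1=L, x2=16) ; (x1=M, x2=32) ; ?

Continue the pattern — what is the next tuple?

X1 — letters move forward 1 place in the alphabet: H, I, J, K, L, M → N.
X2 — ×2 each step: 1, 2, 4, 8, 16, 32 → 64.
Combining the parts gives (x1=N, x2=64).

(x1=N, x2=64)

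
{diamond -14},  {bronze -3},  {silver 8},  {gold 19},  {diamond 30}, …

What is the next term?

Rank: repeats diamond → bronze → silver → gold, so diamond, bronze, silver, gold, diamond → bronze.
Second value goes -14, -3, 8, 19, 30 → 41 (+11 each step).
Combining the parts gives {bronze 41}.

{bronze 41}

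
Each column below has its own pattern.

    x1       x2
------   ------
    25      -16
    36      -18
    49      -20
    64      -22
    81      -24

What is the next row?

100  -26

Column x1 — perfect squares: 5², 6², 7², …: 25, 36, 49, 64, 81 → 100.
Column x2 — −2 each step: -16, -18, -20, -22, -24 → -26.
So the next row is 100  -26.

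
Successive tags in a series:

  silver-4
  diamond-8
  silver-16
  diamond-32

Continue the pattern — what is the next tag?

Rank — alternates silver ↔ diamond: silver, diamond, silver, diamond → silver.
For the second component, ×2 each step: 4, 8, 16, 32 → 64.
Putting it together: silver-64.

silver-64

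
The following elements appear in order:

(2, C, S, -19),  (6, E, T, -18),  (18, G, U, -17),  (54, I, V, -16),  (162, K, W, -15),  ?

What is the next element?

First component: ×3 each step, so 2, 6, 18, 54, 162 → 486.
First letter — letters move forward 2 places in the alphabet: C, E, G, I, K → M.
For the second letter, letters move forward 1 place in the alphabet: S, T, U, V, W → X.
Fourth component goes -19, -18, -17, -16, -15 → -14 (+1 each step).
Combining the parts gives (486, M, X, -14).

(486, M, X, -14)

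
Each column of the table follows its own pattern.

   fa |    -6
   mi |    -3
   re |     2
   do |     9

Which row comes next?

Note — runs backward through the solfège scale do→ti: fa, mi, re, do → ti.
Second component: -6, -3, 2, 9 → 18 (differences are 3, 5, 7, … (increasing by 2 each time)).
Putting it together: ti  18.

ti  18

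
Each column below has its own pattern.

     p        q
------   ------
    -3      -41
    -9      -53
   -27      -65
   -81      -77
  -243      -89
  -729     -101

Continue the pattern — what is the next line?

For the column p, ×3 each step: -3, -9, -27, -81, -243, -729 → -2187.
Column q: -41, -53, -65, -77, -89, -101 → -113 (−12 each step).
Combining the parts gives -2187  -113.

-2187  -113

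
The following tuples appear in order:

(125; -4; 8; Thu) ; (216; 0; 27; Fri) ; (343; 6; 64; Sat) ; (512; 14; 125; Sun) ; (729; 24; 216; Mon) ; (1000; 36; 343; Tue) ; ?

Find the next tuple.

(1331; 50; 512; Wed)

For the first entry, perfect cubes: 5³, 6³, 7³, …: 125, 216, 343, 512, 729, 1000 → 1331.
For the second entry, differences are 4, 6, 8, … (increasing by 2 each time): -4, 0, 6, 14, 24, 36 → 50.
Third entry: perfect cubes: 2³, 3³, 4³, …, so 8, 27, 64, 125, 216, 343 → 512.
Day — runs through the weekdays Mon→Sun: Thu, Fri, Sat, Sun, Mon, Tue → Wed.
Putting it together: (1331; 50; 512; Wed).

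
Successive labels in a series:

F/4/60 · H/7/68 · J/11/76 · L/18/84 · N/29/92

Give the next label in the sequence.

P/47/100

Letter goes F, H, J, L, N → P (letters move forward 2 places in the alphabet).
Second component: 4, 7, 11, 18, 29 → 47 (each term is the sum of the two before it).
Third component goes 60, 68, 76, 84, 92 → 100 (+8 each step).
Putting it together: P/47/100.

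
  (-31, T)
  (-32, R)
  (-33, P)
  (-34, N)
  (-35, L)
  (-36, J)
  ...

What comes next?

First entry — −1 each step: -31, -32, -33, -34, -35, -36 → -37.
Letter: T, R, P, N, L, J → H (letters move back 2 places in the alphabet).
Putting it together: (-37, H).

(-37, H)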